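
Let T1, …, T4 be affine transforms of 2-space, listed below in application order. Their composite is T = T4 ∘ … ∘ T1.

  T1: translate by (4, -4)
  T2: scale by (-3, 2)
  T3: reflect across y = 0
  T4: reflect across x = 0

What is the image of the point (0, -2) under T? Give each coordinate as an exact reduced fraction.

T1 translate by (4, -4): (0, -2) → (4, -6)
T2 scale by (-3, 2): (4, -6) → (-12, -12)
T3 reflect across y = 0: (-12, -12) → (-12, 12)
T4 reflect across x = 0: (-12, 12) → (12, 12)

T(p) = (12, 12)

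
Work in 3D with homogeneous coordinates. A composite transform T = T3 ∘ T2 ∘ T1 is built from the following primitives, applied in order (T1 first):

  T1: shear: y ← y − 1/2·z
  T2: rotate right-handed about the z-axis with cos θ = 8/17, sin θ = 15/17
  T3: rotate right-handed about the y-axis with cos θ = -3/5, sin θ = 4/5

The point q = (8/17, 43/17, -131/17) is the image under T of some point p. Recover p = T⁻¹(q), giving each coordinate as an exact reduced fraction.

T1 = [1 0 0 0; 0 1 -1/2 0; 0 0 1 0; 0 0 0 1]
T2·T1 = [8/17 -15/17 15/34 0; 15/17 8/17 -4/17 0; 0 0 1 0; 0 0 0 1]
T3·…·T1 = [-24/85 9/17 91/170 0; 15/17 8/17 -4/17 0; -32/85 12/17 -81/85 0; 0 0 0 1]
det M = 1; M⁻¹ = [-24/85 15/17 -32/85 0; 79/85 8/17 69/170 0; 4/5 0 -3/5 0; 0 0 0 1]
M⁻¹ · (8/17, 43/17, -131/17)ᵀ = (5, -3/2, 5)ᵀ

p = (5, -3/2, 5)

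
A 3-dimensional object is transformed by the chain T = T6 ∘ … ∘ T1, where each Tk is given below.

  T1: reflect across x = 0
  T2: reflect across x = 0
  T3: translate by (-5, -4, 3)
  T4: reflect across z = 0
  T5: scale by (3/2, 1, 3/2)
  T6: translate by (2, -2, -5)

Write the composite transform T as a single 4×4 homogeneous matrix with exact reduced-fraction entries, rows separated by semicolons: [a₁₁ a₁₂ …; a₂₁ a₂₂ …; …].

T = [3/2 0 0 -11/2; 0 1 0 -6; 0 0 -3/2 -19/2; 0 0 0 1]

T1 = [-1 0 0 0; 0 1 0 0; 0 0 1 0; 0 0 0 1]
T2·T1 = [1 0 0 0; 0 1 0 0; 0 0 1 0; 0 0 0 1]
T3·…·T1 = [1 0 0 -5; 0 1 0 -4; 0 0 1 3; 0 0 0 1]
T4·…·T1 = [1 0 0 -5; 0 1 0 -4; 0 0 -1 -3; 0 0 0 1]
T5·…·T1 = [3/2 0 0 -15/2; 0 1 0 -4; 0 0 -3/2 -9/2; 0 0 0 1]
T6·…·T1 = [3/2 0 0 -11/2; 0 1 0 -6; 0 0 -3/2 -19/2; 0 0 0 1]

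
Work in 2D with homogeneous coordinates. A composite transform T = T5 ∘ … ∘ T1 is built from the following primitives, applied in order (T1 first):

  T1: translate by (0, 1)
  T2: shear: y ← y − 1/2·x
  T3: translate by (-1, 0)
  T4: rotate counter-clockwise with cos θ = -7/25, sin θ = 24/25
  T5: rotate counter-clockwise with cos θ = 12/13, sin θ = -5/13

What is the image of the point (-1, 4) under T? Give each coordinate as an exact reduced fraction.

T1 translate by (0, 1): (-1, 4) → (-1, 5)
T2 shear: y ← y − 1/2·x: (-1, 5) → (-1, 11/2)
T3 translate by (-1, 0): (-1, 11/2) → (-2, 11/2)
T4 rotate counter-clockwise with cos θ = -7/25, sin θ = 24/25: (-2, 11/2) → (-118/25, -173/50)
T5 rotate counter-clockwise with cos θ = 12/13, sin θ = -5/13: (-118/25, -173/50) → (-3697/650, -448/325)

T(p) = (-3697/650, -448/325)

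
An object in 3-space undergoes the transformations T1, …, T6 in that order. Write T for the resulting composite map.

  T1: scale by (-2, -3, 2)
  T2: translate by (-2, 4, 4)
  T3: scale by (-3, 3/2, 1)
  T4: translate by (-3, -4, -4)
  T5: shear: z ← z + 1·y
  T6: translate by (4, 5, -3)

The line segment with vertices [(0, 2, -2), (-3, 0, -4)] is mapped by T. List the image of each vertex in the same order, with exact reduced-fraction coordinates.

image vertices: (7, -2, -14), (-11, 7, -9)

T1 scale by (-2, -3, 2): (0, 2, -2) → (0, -6, -4); (-3, 0, -4) → (6, 0, -8)
T2 translate by (-2, 4, 4): (0, -6, -4) → (-2, -2, 0); (6, 0, -8) → (4, 4, -4)
T3 scale by (-3, 3/2, 1): (-2, -2, 0) → (6, -3, 0); (4, 4, -4) → (-12, 6, -4)
T4 translate by (-3, -4, -4): (6, -3, 0) → (3, -7, -4); (-12, 6, -4) → (-15, 2, -8)
T5 shear: z ← z + 1·y: (3, -7, -4) → (3, -7, -11); (-15, 2, -8) → (-15, 2, -6)
T6 translate by (4, 5, -3): (3, -7, -11) → (7, -2, -14); (-15, 2, -6) → (-11, 7, -9)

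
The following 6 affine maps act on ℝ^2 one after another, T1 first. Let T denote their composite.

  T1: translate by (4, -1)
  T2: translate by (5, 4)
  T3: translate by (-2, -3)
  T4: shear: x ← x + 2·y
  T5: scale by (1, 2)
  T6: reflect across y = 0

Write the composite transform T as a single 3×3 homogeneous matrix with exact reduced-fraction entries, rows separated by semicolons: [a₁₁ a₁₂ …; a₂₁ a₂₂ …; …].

T = [1 2 7; 0 -2 0; 0 0 1]

T1 = [1 0 4; 0 1 -1; 0 0 1]
T2·T1 = [1 0 9; 0 1 3; 0 0 1]
T3·…·T1 = [1 0 7; 0 1 0; 0 0 1]
T4·…·T1 = [1 2 7; 0 1 0; 0 0 1]
T5·…·T1 = [1 2 7; 0 2 0; 0 0 1]
T6·…·T1 = [1 2 7; 0 -2 0; 0 0 1]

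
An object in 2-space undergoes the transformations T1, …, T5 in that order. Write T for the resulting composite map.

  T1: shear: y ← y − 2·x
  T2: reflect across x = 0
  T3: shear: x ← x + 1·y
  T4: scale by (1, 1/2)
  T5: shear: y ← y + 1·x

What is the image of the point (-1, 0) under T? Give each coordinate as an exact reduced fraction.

T(p) = (3, 4)

T1 shear: y ← y − 2·x: (-1, 0) → (-1, 2)
T2 reflect across x = 0: (-1, 2) → (1, 2)
T3 shear: x ← x + 1·y: (1, 2) → (3, 2)
T4 scale by (1, 1/2): (3, 2) → (3, 1)
T5 shear: y ← y + 1·x: (3, 1) → (3, 4)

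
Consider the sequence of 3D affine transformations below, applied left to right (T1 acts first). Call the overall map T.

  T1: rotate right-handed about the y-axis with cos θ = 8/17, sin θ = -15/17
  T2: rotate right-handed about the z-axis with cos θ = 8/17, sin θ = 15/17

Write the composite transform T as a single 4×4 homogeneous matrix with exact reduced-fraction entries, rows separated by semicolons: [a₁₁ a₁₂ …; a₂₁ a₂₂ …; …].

T = [64/289 -15/17 -120/289 0; 120/289 8/17 -225/289 0; 15/17 0 8/17 0; 0 0 0 1]

T1 = [8/17 0 -15/17 0; 0 1 0 0; 15/17 0 8/17 0; 0 0 0 1]
T2·T1 = [64/289 -15/17 -120/289 0; 120/289 8/17 -225/289 0; 15/17 0 8/17 0; 0 0 0 1]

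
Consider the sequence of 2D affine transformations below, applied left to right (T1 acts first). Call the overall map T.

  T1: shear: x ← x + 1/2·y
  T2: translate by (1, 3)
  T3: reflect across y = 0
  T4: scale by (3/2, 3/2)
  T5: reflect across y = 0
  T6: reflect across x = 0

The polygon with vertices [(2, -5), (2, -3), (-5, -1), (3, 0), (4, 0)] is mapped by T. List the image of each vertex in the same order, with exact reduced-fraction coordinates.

T1 shear: x ← x + 1/2·y: (2, -5) → (-1/2, -5); (2, -3) → (1/2, -3); (-5, -1) → (-11/2, -1); (3, 0) → (3, 0); (4, 0) → (4, 0)
T2 translate by (1, 3): (-1/2, -5) → (1/2, -2); (1/2, -3) → (3/2, 0); (-11/2, -1) → (-9/2, 2); (3, 0) → (4, 3); (4, 0) → (5, 3)
T3 reflect across y = 0: (1/2, -2) → (1/2, 2); (3/2, 0) → (3/2, 0); (-9/2, 2) → (-9/2, -2); (4, 3) → (4, -3); (5, 3) → (5, -3)
T4 scale by (3/2, 3/2): (1/2, 2) → (3/4, 3); (3/2, 0) → (9/4, 0); (-9/2, -2) → (-27/4, -3); (4, -3) → (6, -9/2); (5, -3) → (15/2, -9/2)
T5 reflect across y = 0: (3/4, 3) → (3/4, -3); (9/4, 0) → (9/4, 0); (-27/4, -3) → (-27/4, 3); (6, -9/2) → (6, 9/2); (15/2, -9/2) → (15/2, 9/2)
T6 reflect across x = 0: (3/4, -3) → (-3/4, -3); (9/4, 0) → (-9/4, 0); (-27/4, 3) → (27/4, 3); (6, 9/2) → (-6, 9/2); (15/2, 9/2) → (-15/2, 9/2)

image vertices: (-3/4, -3), (-9/4, 0), (27/4, 3), (-6, 9/2), (-15/2, 9/2)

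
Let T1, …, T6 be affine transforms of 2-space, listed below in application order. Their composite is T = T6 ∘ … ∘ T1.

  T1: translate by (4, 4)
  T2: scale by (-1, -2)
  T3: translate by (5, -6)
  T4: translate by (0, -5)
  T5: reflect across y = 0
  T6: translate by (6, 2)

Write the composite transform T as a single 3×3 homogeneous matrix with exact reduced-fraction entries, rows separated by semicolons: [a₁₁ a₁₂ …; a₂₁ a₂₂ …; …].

T = [-1 0 7; 0 2 21; 0 0 1]

T1 = [1 0 4; 0 1 4; 0 0 1]
T2·T1 = [-1 0 -4; 0 -2 -8; 0 0 1]
T3·…·T1 = [-1 0 1; 0 -2 -14; 0 0 1]
T4·…·T1 = [-1 0 1; 0 -2 -19; 0 0 1]
T5·…·T1 = [-1 0 1; 0 2 19; 0 0 1]
T6·…·T1 = [-1 0 7; 0 2 21; 0 0 1]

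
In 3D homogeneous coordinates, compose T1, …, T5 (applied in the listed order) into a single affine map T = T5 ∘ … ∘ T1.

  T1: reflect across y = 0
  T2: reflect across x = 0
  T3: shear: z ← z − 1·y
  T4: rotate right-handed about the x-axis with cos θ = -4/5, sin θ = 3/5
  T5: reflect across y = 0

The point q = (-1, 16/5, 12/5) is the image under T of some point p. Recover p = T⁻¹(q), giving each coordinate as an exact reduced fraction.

T1 = [1 0 0 0; 0 -1 0 0; 0 0 1 0; 0 0 0 1]
T2·T1 = [-1 0 0 0; 0 -1 0 0; 0 0 1 0; 0 0 0 1]
T3·…·T1 = [-1 0 0 0; 0 -1 0 0; 0 1 1 0; 0 0 0 1]
T4·…·T1 = [-1 0 0 0; 0 1/5 -3/5 0; 0 -7/5 -4/5 0; 0 0 0 1]
T5·…·T1 = [-1 0 0 0; 0 -1/5 3/5 0; 0 -7/5 -4/5 0; 0 0 0 1]
det M = -1; M⁻¹ = [-1 0 0 0; 0 -4/5 -3/5 0; 0 7/5 -1/5 0; 0 0 0 1]
M⁻¹ · (-1, 16/5, 12/5)ᵀ = (1, -4, 4)ᵀ

p = (1, -4, 4)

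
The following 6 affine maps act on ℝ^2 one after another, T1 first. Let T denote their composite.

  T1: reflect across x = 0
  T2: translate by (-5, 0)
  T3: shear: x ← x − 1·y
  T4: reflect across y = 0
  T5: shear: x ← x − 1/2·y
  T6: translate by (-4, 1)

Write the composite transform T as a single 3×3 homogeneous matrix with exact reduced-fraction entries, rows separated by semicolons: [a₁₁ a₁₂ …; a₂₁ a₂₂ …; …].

T = [-1 -1/2 -9; 0 -1 1; 0 0 1]

T1 = [-1 0 0; 0 1 0; 0 0 1]
T2·T1 = [-1 0 -5; 0 1 0; 0 0 1]
T3·…·T1 = [-1 -1 -5; 0 1 0; 0 0 1]
T4·…·T1 = [-1 -1 -5; 0 -1 0; 0 0 1]
T5·…·T1 = [-1 -1/2 -5; 0 -1 0; 0 0 1]
T6·…·T1 = [-1 -1/2 -9; 0 -1 1; 0 0 1]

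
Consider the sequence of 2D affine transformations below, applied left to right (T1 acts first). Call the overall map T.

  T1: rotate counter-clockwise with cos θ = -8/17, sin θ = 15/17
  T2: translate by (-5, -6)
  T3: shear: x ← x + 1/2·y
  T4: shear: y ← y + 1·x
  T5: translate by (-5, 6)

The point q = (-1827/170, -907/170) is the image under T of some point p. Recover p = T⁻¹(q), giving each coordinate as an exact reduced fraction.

T1 = [-8/17 -15/17 0; 15/17 -8/17 0; 0 0 1]
T2·T1 = [-8/17 -15/17 -5; 15/17 -8/17 -6; 0 0 1]
T3·…·T1 = [-1/34 -19/17 -8; 15/17 -8/17 -6; 0 0 1]
T4·…·T1 = [-1/34 -19/17 -8; 29/34 -27/17 -14; 0 0 1]
T5·…·T1 = [-1/34 -19/17 -13; 29/34 -27/17 -8; 0 0 1]
det M = 1; M⁻¹ = [-27/17 19/17 -199/17; -29/34 -1/34 -385/34; 0 0 1]
M⁻¹ · (-1827/170, -907/170)ᵀ = (-3/5, -2)ᵀ

p = (-3/5, -2)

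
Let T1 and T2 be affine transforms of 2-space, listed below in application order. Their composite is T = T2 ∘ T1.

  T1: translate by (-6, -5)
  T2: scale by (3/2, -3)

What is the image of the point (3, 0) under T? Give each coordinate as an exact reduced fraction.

T(p) = (-9/2, 15)

T1 translate by (-6, -5): (3, 0) → (-3, -5)
T2 scale by (3/2, -3): (-3, -5) → (-9/2, 15)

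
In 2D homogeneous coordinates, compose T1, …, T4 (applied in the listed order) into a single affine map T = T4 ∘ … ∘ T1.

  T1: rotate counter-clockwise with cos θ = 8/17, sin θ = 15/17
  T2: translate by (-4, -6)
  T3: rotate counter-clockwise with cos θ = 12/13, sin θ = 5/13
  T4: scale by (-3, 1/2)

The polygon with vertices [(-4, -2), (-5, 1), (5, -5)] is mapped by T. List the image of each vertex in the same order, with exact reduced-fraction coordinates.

image vertices: (-150/221, -1243/221), (1893/221, -2643/442), (-2697/221, -569/442)

T1 rotate counter-clockwise with cos θ = 8/17, sin θ = 15/17: (-4, -2) → (-2/17, -76/17); (-5, 1) → (-55/17, -67/17); (5, -5) → (115/17, 35/17)
T2 translate by (-4, -6): (-2/17, -76/17) → (-70/17, -178/17); (-55/17, -67/17) → (-123/17, -169/17); (115/17, 35/17) → (47/17, -67/17)
T3 rotate counter-clockwise with cos θ = 12/13, sin θ = 5/13: (-70/17, -178/17) → (50/221, -2486/221); (-123/17, -169/17) → (-631/221, -2643/221); (47/17, -67/17) → (899/221, -569/221)
T4 scale by (-3, 1/2): (50/221, -2486/221) → (-150/221, -1243/221); (-631/221, -2643/221) → (1893/221, -2643/442); (899/221, -569/221) → (-2697/221, -569/442)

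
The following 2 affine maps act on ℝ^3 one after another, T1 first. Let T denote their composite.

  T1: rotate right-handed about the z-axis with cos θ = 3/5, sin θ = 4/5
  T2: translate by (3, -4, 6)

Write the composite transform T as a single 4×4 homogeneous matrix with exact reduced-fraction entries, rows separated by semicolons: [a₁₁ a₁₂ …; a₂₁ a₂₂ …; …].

T = [3/5 -4/5 0 3; 4/5 3/5 0 -4; 0 0 1 6; 0 0 0 1]

T1 = [3/5 -4/5 0 0; 4/5 3/5 0 0; 0 0 1 0; 0 0 0 1]
T2·T1 = [3/5 -4/5 0 3; 4/5 3/5 0 -4; 0 0 1 6; 0 0 0 1]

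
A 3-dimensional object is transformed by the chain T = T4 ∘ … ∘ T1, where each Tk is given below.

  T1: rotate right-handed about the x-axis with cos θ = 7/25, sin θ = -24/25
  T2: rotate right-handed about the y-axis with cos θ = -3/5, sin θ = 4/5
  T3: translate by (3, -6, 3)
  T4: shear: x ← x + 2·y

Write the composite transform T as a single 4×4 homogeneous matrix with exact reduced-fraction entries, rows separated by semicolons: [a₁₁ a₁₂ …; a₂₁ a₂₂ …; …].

T = [-3/5 -26/125 268/125 -9; 0 7/25 24/25 -6; -4/5 72/125 -21/125 3; 0 0 0 1]

T1 = [1 0 0 0; 0 7/25 24/25 0; 0 -24/25 7/25 0; 0 0 0 1]
T2·T1 = [-3/5 -96/125 28/125 0; 0 7/25 24/25 0; -4/5 72/125 -21/125 0; 0 0 0 1]
T3·…·T1 = [-3/5 -96/125 28/125 3; 0 7/25 24/25 -6; -4/5 72/125 -21/125 3; 0 0 0 1]
T4·…·T1 = [-3/5 -26/125 268/125 -9; 0 7/25 24/25 -6; -4/5 72/125 -21/125 3; 0 0 0 1]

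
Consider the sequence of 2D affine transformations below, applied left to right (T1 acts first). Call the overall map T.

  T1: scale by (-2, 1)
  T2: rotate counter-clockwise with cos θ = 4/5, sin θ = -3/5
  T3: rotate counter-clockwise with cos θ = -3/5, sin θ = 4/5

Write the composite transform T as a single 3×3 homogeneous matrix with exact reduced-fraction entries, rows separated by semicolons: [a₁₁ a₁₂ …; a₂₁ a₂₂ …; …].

T1 = [-2 0 0; 0 1 0; 0 0 1]
T2·T1 = [-8/5 3/5 0; 6/5 4/5 0; 0 0 1]
T3·…·T1 = [0 -1 0; -2 0 0; 0 0 1]

T = [0 -1 0; -2 0 0; 0 0 1]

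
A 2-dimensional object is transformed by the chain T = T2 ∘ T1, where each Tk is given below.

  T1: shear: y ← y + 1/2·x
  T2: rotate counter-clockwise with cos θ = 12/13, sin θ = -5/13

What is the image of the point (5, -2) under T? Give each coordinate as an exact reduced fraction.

T(p) = (125/26, -19/13)

T1 shear: y ← y + 1/2·x: (5, -2) → (5, 1/2)
T2 rotate counter-clockwise with cos θ = 12/13, sin θ = -5/13: (5, 1/2) → (125/26, -19/13)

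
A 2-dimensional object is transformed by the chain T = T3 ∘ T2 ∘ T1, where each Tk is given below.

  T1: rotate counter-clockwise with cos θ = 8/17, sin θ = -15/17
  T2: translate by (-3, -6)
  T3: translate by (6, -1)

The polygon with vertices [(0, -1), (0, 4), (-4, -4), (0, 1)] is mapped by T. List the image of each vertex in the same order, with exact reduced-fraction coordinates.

T1 rotate counter-clockwise with cos θ = 8/17, sin θ = -15/17: (0, -1) → (-15/17, -8/17); (0, 4) → (60/17, 32/17); (-4, -4) → (-92/17, 28/17); (0, 1) → (15/17, 8/17)
T2 translate by (-3, -6): (-15/17, -8/17) → (-66/17, -110/17); (60/17, 32/17) → (9/17, -70/17); (-92/17, 28/17) → (-143/17, -74/17); (15/17, 8/17) → (-36/17, -94/17)
T3 translate by (6, -1): (-66/17, -110/17) → (36/17, -127/17); (9/17, -70/17) → (111/17, -87/17); (-143/17, -74/17) → (-41/17, -91/17); (-36/17, -94/17) → (66/17, -111/17)

image vertices: (36/17, -127/17), (111/17, -87/17), (-41/17, -91/17), (66/17, -111/17)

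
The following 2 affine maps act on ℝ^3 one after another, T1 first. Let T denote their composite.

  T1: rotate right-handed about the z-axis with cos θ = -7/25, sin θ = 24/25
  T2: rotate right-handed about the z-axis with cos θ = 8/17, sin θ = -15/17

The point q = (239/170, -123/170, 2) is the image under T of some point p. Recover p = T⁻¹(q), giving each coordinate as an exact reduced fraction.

T1 = [-7/25 -24/25 0 0; 24/25 -7/25 0 0; 0 0 1 0; 0 0 0 1]
T2·T1 = [304/425 -297/425 0 0; 297/425 304/425 0 0; 0 0 1 0; 0 0 0 1]
det M = 1; M⁻¹ = [304/425 297/425 0 0; -297/425 304/425 0 0; 0 0 1 0; 0 0 0 1]
M⁻¹ · (239/170, -123/170, 2)ᵀ = (1/2, -3/2, 2)ᵀ

p = (1/2, -3/2, 2)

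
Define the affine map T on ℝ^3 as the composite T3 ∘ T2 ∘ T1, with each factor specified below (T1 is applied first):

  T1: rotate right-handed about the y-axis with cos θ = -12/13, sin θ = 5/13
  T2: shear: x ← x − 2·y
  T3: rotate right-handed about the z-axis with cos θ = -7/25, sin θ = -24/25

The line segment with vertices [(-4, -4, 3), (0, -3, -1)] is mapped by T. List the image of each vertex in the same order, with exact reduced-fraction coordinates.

T1 rotate right-handed about the y-axis with cos θ = -12/13, sin θ = 5/13: (-4, -4, 3) → (63/13, -4, -16/13); (0, -3, -1) → (-5/13, -3, 12/13)
T2 shear: x ← x − 2·y: (63/13, -4, -16/13) → (167/13, -4, -16/13); (-5/13, -3, 12/13) → (73/13, -3, 12/13)
T3 rotate right-handed about the z-axis with cos θ = -7/25, sin θ = -24/25: (167/13, -4, -16/13) → (-2417/325, -3644/325, -16/13); (73/13, -3, 12/13) → (-1447/325, -1479/325, 12/13)

image vertices: (-2417/325, -3644/325, -16/13), (-1447/325, -1479/325, 12/13)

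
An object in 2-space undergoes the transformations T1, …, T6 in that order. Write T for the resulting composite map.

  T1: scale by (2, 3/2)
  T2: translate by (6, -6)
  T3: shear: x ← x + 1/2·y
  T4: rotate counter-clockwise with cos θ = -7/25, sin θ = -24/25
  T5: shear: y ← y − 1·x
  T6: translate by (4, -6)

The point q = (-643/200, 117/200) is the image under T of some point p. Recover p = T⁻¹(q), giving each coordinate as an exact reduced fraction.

p = (0, -1/2)

T1 = [2 0 0; 0 3/2 0; 0 0 1]
T2·T1 = [2 0 6; 0 3/2 -6; 0 0 1]
T3·…·T1 = [2 3/4 3; 0 3/2 -6; 0 0 1]
T4·…·T1 = [-14/25 123/100 -33/5; -48/25 -57/50 -6/5; 0 0 1]
T5·…·T1 = [-14/25 123/100 -33/5; -34/25 -237/100 27/5; 0 0 1]
T6·…·T1 = [-14/25 123/100 -13/5; -34/25 -237/100 -3/5; 0 0 1]
det M = 3; M⁻¹ = [-79/100 -41/100 -23/10; 34/75 -14/75 16/15; 0 0 1]
M⁻¹ · (-643/200, 117/200)ᵀ = (0, -1/2)ᵀ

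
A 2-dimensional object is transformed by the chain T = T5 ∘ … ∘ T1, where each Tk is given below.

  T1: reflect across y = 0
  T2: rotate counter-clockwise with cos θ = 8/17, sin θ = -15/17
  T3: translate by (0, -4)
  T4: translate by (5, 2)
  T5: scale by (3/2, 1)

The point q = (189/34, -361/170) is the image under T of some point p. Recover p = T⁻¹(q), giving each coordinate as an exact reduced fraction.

T1 = [1 0 0; 0 -1 0; 0 0 1]
T2·T1 = [8/17 -15/17 0; -15/17 -8/17 0; 0 0 1]
T3·…·T1 = [8/17 -15/17 0; -15/17 -8/17 -4; 0 0 1]
T4·…·T1 = [8/17 -15/17 5; -15/17 -8/17 -2; 0 0 1]
T5·…·T1 = [12/17 -45/34 15/2; -15/17 -8/17 -2; 0 0 1]
det M = -3/2; M⁻¹ = [16/51 -15/17 -70/17; -10/17 -8/17 59/17; 0 0 1]
M⁻¹ · (189/34, -361/170)ᵀ = (-1/2, 6/5)ᵀ

p = (-1/2, 6/5)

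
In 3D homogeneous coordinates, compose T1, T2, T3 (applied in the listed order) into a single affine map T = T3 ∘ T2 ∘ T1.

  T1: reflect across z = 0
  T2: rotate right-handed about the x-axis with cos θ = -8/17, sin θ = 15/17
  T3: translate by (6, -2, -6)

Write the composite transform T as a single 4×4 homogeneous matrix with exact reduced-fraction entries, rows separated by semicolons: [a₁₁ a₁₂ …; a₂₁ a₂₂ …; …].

T1 = [1 0 0 0; 0 1 0 0; 0 0 -1 0; 0 0 0 1]
T2·T1 = [1 0 0 0; 0 -8/17 15/17 0; 0 15/17 8/17 0; 0 0 0 1]
T3·…·T1 = [1 0 0 6; 0 -8/17 15/17 -2; 0 15/17 8/17 -6; 0 0 0 1]

T = [1 0 0 6; 0 -8/17 15/17 -2; 0 15/17 8/17 -6; 0 0 0 1]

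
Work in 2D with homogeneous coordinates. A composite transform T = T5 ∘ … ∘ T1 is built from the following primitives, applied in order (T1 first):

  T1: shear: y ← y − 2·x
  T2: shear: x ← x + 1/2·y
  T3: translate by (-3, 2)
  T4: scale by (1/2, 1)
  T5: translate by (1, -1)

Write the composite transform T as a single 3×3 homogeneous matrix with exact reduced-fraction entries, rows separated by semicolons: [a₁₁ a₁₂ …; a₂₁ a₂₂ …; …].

T1 = [1 0 0; -2 1 0; 0 0 1]
T2·T1 = [0 1/2 0; -2 1 0; 0 0 1]
T3·…·T1 = [0 1/2 -3; -2 1 2; 0 0 1]
T4·…·T1 = [0 1/4 -3/2; -2 1 2; 0 0 1]
T5·…·T1 = [0 1/4 -1/2; -2 1 1; 0 0 1]

T = [0 1/4 -1/2; -2 1 1; 0 0 1]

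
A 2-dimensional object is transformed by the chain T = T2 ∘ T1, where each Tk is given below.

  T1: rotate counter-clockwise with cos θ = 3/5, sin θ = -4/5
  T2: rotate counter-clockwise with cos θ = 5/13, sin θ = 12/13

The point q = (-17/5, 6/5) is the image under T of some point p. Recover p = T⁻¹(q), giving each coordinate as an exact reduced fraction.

T1 = [3/5 4/5 0; -4/5 3/5 0; 0 0 1]
T2·T1 = [63/65 -16/65 0; 16/65 63/65 0; 0 0 1]
det M = 1; M⁻¹ = [63/65 16/65 0; -16/65 63/65 0; 0 0 1]
M⁻¹ · (-17/5, 6/5)ᵀ = (-3, 2)ᵀ

p = (-3, 2)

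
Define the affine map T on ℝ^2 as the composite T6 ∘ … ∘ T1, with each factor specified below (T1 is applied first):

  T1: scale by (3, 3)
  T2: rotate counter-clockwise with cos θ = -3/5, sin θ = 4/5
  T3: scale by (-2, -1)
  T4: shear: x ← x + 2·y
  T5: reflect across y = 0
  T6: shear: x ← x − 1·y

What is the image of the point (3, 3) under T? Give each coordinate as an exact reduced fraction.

T(p) = (99/5, 9/5)

T1 scale by (3, 3): (3, 3) → (9, 9)
T2 rotate counter-clockwise with cos θ = -3/5, sin θ = 4/5: (9, 9) → (-63/5, 9/5)
T3 scale by (-2, -1): (-63/5, 9/5) → (126/5, -9/5)
T4 shear: x ← x + 2·y: (126/5, -9/5) → (108/5, -9/5)
T5 reflect across y = 0: (108/5, -9/5) → (108/5, 9/5)
T6 shear: x ← x − 1·y: (108/5, 9/5) → (99/5, 9/5)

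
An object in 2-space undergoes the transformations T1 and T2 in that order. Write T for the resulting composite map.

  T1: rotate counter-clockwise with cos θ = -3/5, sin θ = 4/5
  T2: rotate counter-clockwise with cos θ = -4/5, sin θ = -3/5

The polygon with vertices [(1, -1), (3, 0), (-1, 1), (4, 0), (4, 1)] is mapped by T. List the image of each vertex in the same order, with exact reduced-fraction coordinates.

image vertices: (17/25, -31/25), (72/25, -21/25), (-17/25, 31/25), (96/25, -28/25), (103/25, -4/25)

T1 rotate counter-clockwise with cos θ = -3/5, sin θ = 4/5: (1, -1) → (1/5, 7/5); (3, 0) → (-9/5, 12/5); (-1, 1) → (-1/5, -7/5); (4, 0) → (-12/5, 16/5); (4, 1) → (-16/5, 13/5)
T2 rotate counter-clockwise with cos θ = -4/5, sin θ = -3/5: (1/5, 7/5) → (17/25, -31/25); (-9/5, 12/5) → (72/25, -21/25); (-1/5, -7/5) → (-17/25, 31/25); (-12/5, 16/5) → (96/25, -28/25); (-16/5, 13/5) → (103/25, -4/25)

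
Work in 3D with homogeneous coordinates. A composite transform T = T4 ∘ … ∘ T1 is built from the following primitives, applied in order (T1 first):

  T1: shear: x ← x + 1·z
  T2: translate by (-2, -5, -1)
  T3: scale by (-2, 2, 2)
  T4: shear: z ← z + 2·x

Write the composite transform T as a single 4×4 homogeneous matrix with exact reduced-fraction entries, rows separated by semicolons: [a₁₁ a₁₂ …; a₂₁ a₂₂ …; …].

T = [-2 0 -2 4; 0 2 0 -10; -4 0 -2 6; 0 0 0 1]

T1 = [1 0 1 0; 0 1 0 0; 0 0 1 0; 0 0 0 1]
T2·T1 = [1 0 1 -2; 0 1 0 -5; 0 0 1 -1; 0 0 0 1]
T3·…·T1 = [-2 0 -2 4; 0 2 0 -10; 0 0 2 -2; 0 0 0 1]
T4·…·T1 = [-2 0 -2 4; 0 2 0 -10; -4 0 -2 6; 0 0 0 1]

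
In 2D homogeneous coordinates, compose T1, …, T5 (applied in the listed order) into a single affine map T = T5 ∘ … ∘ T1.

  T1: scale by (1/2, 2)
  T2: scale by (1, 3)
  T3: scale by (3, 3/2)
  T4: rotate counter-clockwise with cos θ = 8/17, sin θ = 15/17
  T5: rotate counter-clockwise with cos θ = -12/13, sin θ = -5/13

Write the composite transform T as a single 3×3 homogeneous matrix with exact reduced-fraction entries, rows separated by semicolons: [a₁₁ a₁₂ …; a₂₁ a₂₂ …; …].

T1 = [1/2 0 0; 0 2 0; 0 0 1]
T2·T1 = [1/2 0 0; 0 6 0; 0 0 1]
T3·…·T1 = [3/2 0 0; 0 9 0; 0 0 1]
T4·…·T1 = [12/17 -135/17 0; 45/34 72/17 0; 0 0 1]
T5·…·T1 = [-63/442 1980/221 0; -330/221 -189/221 0; 0 0 1]

T = [-63/442 1980/221 0; -330/221 -189/221 0; 0 0 1]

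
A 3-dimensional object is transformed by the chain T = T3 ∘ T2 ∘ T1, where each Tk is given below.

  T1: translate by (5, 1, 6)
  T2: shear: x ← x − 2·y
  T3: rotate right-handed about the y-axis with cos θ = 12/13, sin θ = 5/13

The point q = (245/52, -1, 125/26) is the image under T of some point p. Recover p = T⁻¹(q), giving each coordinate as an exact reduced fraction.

T1 = [1 0 0 5; 0 1 0 1; 0 0 1 6; 0 0 0 1]
T2·T1 = [1 -2 0 3; 0 1 0 1; 0 0 1 6; 0 0 0 1]
T3·…·T1 = [12/13 -24/13 5/13 66/13; 0 1 0 1; -5/13 10/13 12/13 57/13; 0 0 0 1]
det M = 1; M⁻¹ = [12/13 2 -5/13 -5; 0 1 0 -1; 5/13 0 12/13 -6; 0 0 0 1]
M⁻¹ · (245/52, -1, 125/26)ᵀ = (-9/2, -2, 1/4)ᵀ

p = (-9/2, -2, 1/4)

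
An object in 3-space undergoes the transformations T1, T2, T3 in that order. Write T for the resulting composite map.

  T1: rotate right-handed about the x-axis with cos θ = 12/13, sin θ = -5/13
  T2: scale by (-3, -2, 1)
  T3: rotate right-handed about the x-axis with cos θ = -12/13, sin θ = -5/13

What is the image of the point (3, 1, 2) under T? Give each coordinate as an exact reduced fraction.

T1 rotate right-handed about the x-axis with cos θ = 12/13, sin θ = -5/13: (3, 1, 2) → (3, 22/13, 19/13)
T2 scale by (-3, -2, 1): (3, 22/13, 19/13) → (-9, -44/13, 19/13)
T3 rotate right-handed about the x-axis with cos θ = -12/13, sin θ = -5/13: (-9, -44/13, 19/13) → (-9, 623/169, -8/169)

T(p) = (-9, 623/169, -8/169)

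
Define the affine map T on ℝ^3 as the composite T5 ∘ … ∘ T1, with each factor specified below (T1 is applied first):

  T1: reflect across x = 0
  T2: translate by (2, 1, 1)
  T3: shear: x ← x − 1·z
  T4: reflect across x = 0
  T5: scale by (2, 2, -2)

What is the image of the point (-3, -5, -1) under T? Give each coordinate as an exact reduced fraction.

T1 reflect across x = 0: (-3, -5, -1) → (3, -5, -1)
T2 translate by (2, 1, 1): (3, -5, -1) → (5, -4, 0)
T3 shear: x ← x − 1·z: (5, -4, 0) → (5, -4, 0)
T4 reflect across x = 0: (5, -4, 0) → (-5, -4, 0)
T5 scale by (2, 2, -2): (-5, -4, 0) → (-10, -8, 0)

T(p) = (-10, -8, 0)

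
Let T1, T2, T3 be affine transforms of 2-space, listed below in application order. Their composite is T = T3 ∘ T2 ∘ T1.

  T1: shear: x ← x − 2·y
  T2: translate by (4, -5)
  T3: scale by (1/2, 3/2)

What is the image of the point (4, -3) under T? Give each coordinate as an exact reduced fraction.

T1 shear: x ← x − 2·y: (4, -3) → (10, -3)
T2 translate by (4, -5): (10, -3) → (14, -8)
T3 scale by (1/2, 3/2): (14, -8) → (7, -12)

T(p) = (7, -12)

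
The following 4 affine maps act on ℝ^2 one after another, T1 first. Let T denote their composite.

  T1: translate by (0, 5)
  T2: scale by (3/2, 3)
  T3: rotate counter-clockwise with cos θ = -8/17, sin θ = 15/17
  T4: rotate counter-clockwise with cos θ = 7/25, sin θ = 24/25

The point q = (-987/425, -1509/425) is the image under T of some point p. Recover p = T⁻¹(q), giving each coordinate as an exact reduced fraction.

p = (2, -4)

T1 = [1 0 0; 0 1 5; 0 0 1]
T2·T1 = [3/2 0 0; 0 3 15; 0 0 1]
T3·…·T1 = [-12/17 -45/17 -225/17; 45/34 -24/17 -120/17; 0 0 1]
T4·…·T1 = [-624/425 261/425 261/85; -261/850 -1248/425 -1248/85; 0 0 1]
det M = 9/2; M⁻¹ = [-832/1275 -58/425 0; 29/425 -416/1275 -5; 0 0 1]
M⁻¹ · (-987/425, -1509/425)ᵀ = (2, -4)ᵀ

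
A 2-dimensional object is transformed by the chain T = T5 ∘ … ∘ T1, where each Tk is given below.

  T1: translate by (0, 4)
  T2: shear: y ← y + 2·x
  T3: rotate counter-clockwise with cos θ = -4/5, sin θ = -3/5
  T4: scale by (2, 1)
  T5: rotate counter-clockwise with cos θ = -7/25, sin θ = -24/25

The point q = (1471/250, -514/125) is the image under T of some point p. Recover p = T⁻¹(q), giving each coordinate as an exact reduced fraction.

T1 = [1 0 0; 0 1 4; 0 0 1]
T2·T1 = [1 0 0; 2 1 4; 0 0 1]
T3·…·T1 = [2/5 3/5 12/5; -11/5 -4/5 -16/5; 0 0 1]
T4·…·T1 = [4/5 6/5 24/5; -11/5 -4/5 -16/5; 0 0 1]
T5·…·T1 = [-292/125 -138/125 -552/125; -19/125 -116/125 -464/125; 0 0 1]
det M = 2; M⁻¹ = [-58/125 69/125 0; 19/250 -146/125 -4; 0 0 1]
M⁻¹ · (1471/250, -514/125)ᵀ = (-5, 5/4)ᵀ

p = (-5, 5/4)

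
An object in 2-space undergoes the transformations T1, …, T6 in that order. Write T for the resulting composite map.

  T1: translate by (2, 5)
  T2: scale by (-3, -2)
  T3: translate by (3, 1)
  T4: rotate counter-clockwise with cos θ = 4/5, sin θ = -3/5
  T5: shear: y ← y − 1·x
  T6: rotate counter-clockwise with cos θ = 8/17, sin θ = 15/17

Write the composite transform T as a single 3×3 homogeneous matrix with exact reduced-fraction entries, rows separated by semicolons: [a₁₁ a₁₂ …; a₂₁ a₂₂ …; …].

T = [-411/85 -18/85 -492/85; -12/85 -106/85 -489/85; 0 0 1]

T1 = [1 0 2; 0 1 5; 0 0 1]
T2·T1 = [-3 0 -6; 0 -2 -10; 0 0 1]
T3·…·T1 = [-3 0 -3; 0 -2 -9; 0 0 1]
T4·…·T1 = [-12/5 -6/5 -39/5; 9/5 -8/5 -27/5; 0 0 1]
T5·…·T1 = [-12/5 -6/5 -39/5; 21/5 -2/5 12/5; 0 0 1]
T6·…·T1 = [-411/85 -18/85 -492/85; -12/85 -106/85 -489/85; 0 0 1]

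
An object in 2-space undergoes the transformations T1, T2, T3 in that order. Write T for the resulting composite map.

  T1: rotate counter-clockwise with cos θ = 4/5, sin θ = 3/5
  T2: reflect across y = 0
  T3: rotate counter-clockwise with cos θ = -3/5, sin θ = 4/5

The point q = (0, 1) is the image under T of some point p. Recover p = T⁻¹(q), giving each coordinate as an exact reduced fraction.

p = (1, 0)

T1 = [4/5 -3/5 0; 3/5 4/5 0; 0 0 1]
T2·T1 = [4/5 -3/5 0; -3/5 -4/5 0; 0 0 1]
T3·…·T1 = [0 1 0; 1 0 0; 0 0 1]
det M = -1; M⁻¹ = [0 1 0; 1 0 0; 0 0 1]
M⁻¹ · (0, 1)ᵀ = (1, 0)ᵀ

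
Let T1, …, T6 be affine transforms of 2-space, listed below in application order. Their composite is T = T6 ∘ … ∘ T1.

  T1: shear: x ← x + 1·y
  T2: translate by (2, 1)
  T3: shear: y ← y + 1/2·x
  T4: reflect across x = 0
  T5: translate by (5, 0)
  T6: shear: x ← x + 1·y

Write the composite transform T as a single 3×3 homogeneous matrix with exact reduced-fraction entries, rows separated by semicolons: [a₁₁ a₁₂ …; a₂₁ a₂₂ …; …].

T1 = [1 1 0; 0 1 0; 0 0 1]
T2·T1 = [1 1 2; 0 1 1; 0 0 1]
T3·…·T1 = [1 1 2; 1/2 3/2 2; 0 0 1]
T4·…·T1 = [-1 -1 -2; 1/2 3/2 2; 0 0 1]
T5·…·T1 = [-1 -1 3; 1/2 3/2 2; 0 0 1]
T6·…·T1 = [-1/2 1/2 5; 1/2 3/2 2; 0 0 1]

T = [-1/2 1/2 5; 1/2 3/2 2; 0 0 1]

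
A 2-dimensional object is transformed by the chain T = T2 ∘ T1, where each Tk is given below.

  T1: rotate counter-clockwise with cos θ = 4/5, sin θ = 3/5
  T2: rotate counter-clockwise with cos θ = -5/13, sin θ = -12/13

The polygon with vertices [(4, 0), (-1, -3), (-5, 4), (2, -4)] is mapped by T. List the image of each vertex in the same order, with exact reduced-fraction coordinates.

image vertices: (64/65, -252/65), (-41/13, 3/13), (172/65, 379/65), (-44/13, -38/13)

T1 rotate counter-clockwise with cos θ = 4/5, sin θ = 3/5: (4, 0) → (16/5, 12/5); (-1, -3) → (1, -3); (-5, 4) → (-32/5, 1/5); (2, -4) → (4, -2)
T2 rotate counter-clockwise with cos θ = -5/13, sin θ = -12/13: (16/5, 12/5) → (64/65, -252/65); (1, -3) → (-41/13, 3/13); (-32/5, 1/5) → (172/65, 379/65); (4, -2) → (-44/13, -38/13)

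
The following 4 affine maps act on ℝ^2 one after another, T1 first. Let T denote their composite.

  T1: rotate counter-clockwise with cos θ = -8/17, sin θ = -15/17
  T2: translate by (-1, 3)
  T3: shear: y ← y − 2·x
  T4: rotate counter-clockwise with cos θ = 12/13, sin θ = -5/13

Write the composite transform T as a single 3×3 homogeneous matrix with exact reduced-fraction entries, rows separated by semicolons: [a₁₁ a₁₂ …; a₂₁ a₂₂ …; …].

T = [-7/17 -10/221 1; 4/17 -531/221 5; 0 0 1]

T1 = [-8/17 15/17 0; -15/17 -8/17 0; 0 0 1]
T2·T1 = [-8/17 15/17 -1; -15/17 -8/17 3; 0 0 1]
T3·…·T1 = [-8/17 15/17 -1; 1/17 -38/17 5; 0 0 1]
T4·…·T1 = [-7/17 -10/221 1; 4/17 -531/221 5; 0 0 1]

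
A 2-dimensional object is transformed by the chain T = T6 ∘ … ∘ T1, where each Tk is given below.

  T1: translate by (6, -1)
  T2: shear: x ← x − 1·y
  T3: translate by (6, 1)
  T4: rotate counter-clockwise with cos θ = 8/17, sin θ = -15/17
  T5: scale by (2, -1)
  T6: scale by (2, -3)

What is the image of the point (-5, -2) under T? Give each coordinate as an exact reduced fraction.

T(p) = (200/17, -498/17)

T1 translate by (6, -1): (-5, -2) → (1, -3)
T2 shear: x ← x − 1·y: (1, -3) → (4, -3)
T3 translate by (6, 1): (4, -3) → (10, -2)
T4 rotate counter-clockwise with cos θ = 8/17, sin θ = -15/17: (10, -2) → (50/17, -166/17)
T5 scale by (2, -1): (50/17, -166/17) → (100/17, 166/17)
T6 scale by (2, -3): (100/17, 166/17) → (200/17, -498/17)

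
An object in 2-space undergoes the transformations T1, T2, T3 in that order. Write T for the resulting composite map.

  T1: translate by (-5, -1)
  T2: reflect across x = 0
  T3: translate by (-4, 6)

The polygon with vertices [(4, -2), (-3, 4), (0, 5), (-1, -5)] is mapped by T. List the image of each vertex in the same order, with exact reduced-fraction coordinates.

T1 translate by (-5, -1): (4, -2) → (-1, -3); (-3, 4) → (-8, 3); (0, 5) → (-5, 4); (-1, -5) → (-6, -6)
T2 reflect across x = 0: (-1, -3) → (1, -3); (-8, 3) → (8, 3); (-5, 4) → (5, 4); (-6, -6) → (6, -6)
T3 translate by (-4, 6): (1, -3) → (-3, 3); (8, 3) → (4, 9); (5, 4) → (1, 10); (6, -6) → (2, 0)

image vertices: (-3, 3), (4, 9), (1, 10), (2, 0)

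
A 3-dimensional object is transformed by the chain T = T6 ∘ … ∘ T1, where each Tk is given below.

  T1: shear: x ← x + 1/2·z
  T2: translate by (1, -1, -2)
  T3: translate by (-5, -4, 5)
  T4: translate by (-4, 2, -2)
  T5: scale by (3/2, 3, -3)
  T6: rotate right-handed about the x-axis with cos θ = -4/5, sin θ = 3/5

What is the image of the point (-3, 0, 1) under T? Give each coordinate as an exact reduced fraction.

T1 shear: x ← x + 1/2·z: (-3, 0, 1) → (-5/2, 0, 1)
T2 translate by (1, -1, -2): (-5/2, 0, 1) → (-3/2, -1, -1)
T3 translate by (-5, -4, 5): (-3/2, -1, -1) → (-13/2, -5, 4)
T4 translate by (-4, 2, -2): (-13/2, -5, 4) → (-21/2, -3, 2)
T5 scale by (3/2, 3, -3): (-21/2, -3, 2) → (-63/4, -9, -6)
T6 rotate right-handed about the x-axis with cos θ = -4/5, sin θ = 3/5: (-63/4, -9, -6) → (-63/4, 54/5, -3/5)

T(p) = (-63/4, 54/5, -3/5)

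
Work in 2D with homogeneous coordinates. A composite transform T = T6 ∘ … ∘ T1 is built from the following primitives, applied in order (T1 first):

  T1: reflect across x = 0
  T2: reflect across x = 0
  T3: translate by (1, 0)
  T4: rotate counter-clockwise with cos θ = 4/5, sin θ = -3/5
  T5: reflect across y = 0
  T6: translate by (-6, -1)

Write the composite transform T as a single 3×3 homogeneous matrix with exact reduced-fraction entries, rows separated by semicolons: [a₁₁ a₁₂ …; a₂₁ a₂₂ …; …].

T1 = [-1 0 0; 0 1 0; 0 0 1]
T2·T1 = [1 0 0; 0 1 0; 0 0 1]
T3·…·T1 = [1 0 1; 0 1 0; 0 0 1]
T4·…·T1 = [4/5 3/5 4/5; -3/5 4/5 -3/5; 0 0 1]
T5·…·T1 = [4/5 3/5 4/5; 3/5 -4/5 3/5; 0 0 1]
T6·…·T1 = [4/5 3/5 -26/5; 3/5 -4/5 -2/5; 0 0 1]

T = [4/5 3/5 -26/5; 3/5 -4/5 -2/5; 0 0 1]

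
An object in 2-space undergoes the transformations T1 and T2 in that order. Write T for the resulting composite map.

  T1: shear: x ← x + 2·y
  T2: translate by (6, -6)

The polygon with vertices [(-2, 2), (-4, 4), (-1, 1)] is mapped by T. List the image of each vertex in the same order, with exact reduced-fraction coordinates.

image vertices: (8, -4), (10, -2), (7, -5)

T1 shear: x ← x + 2·y: (-2, 2) → (2, 2); (-4, 4) → (4, 4); (-1, 1) → (1, 1)
T2 translate by (6, -6): (2, 2) → (8, -4); (4, 4) → (10, -2); (1, 1) → (7, -5)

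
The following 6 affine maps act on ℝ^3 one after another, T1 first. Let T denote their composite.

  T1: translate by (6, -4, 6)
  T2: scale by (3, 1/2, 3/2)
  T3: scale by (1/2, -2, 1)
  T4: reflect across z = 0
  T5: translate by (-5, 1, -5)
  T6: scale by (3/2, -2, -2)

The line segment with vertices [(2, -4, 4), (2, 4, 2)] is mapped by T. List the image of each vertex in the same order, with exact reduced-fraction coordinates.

T1 translate by (6, -4, 6): (2, -4, 4) → (8, -8, 10); (2, 4, 2) → (8, 0, 8)
T2 scale by (3, 1/2, 3/2): (8, -8, 10) → (24, -4, 15); (8, 0, 8) → (24, 0, 12)
T3 scale by (1/2, -2, 1): (24, -4, 15) → (12, 8, 15); (24, 0, 12) → (12, 0, 12)
T4 reflect across z = 0: (12, 8, 15) → (12, 8, -15); (12, 0, 12) → (12, 0, -12)
T5 translate by (-5, 1, -5): (12, 8, -15) → (7, 9, -20); (12, 0, -12) → (7, 1, -17)
T6 scale by (3/2, -2, -2): (7, 9, -20) → (21/2, -18, 40); (7, 1, -17) → (21/2, -2, 34)

image vertices: (21/2, -18, 40), (21/2, -2, 34)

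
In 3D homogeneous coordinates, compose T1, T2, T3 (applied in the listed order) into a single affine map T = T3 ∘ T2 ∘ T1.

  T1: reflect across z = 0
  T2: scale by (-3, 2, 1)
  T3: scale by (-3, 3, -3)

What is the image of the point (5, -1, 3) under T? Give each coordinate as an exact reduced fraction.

T(p) = (45, -6, 9)

T1 reflect across z = 0: (5, -1, 3) → (5, -1, -3)
T2 scale by (-3, 2, 1): (5, -1, -3) → (-15, -2, -3)
T3 scale by (-3, 3, -3): (-15, -2, -3) → (45, -6, 9)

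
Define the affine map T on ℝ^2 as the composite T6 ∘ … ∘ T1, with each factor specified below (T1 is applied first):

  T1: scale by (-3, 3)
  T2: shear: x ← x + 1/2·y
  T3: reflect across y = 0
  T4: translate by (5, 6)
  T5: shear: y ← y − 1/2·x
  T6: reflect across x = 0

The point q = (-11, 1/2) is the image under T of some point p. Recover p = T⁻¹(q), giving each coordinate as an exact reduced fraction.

p = (-2, 0)

T1 = [-3 0 0; 0 3 0; 0 0 1]
T2·T1 = [-3 3/2 0; 0 3 0; 0 0 1]
T3·…·T1 = [-3 3/2 0; 0 -3 0; 0 0 1]
T4·…·T1 = [-3 3/2 5; 0 -3 6; 0 0 1]
T5·…·T1 = [-3 3/2 5; 3/2 -15/4 7/2; 0 0 1]
T6·…·T1 = [3 -3/2 -5; 3/2 -15/4 7/2; 0 0 1]
det M = -9; M⁻¹ = [5/12 -1/6 8/3; 1/6 -1/3 2; 0 0 1]
M⁻¹ · (-11, 1/2)ᵀ = (-2, 0)ᵀ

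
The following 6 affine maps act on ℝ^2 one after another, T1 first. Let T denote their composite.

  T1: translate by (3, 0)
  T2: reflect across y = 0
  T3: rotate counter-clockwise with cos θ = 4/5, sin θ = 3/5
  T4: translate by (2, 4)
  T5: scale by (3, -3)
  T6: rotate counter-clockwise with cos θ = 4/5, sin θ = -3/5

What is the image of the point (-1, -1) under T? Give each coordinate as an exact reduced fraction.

T1 translate by (3, 0): (-1, -1) → (2, -1)
T2 reflect across y = 0: (2, -1) → (2, 1)
T3 rotate counter-clockwise with cos θ = 4/5, sin θ = 3/5: (2, 1) → (1, 2)
T4 translate by (2, 4): (1, 2) → (3, 6)
T5 scale by (3, -3): (3, 6) → (9, -18)
T6 rotate counter-clockwise with cos θ = 4/5, sin θ = -3/5: (9, -18) → (-18/5, -99/5)

T(p) = (-18/5, -99/5)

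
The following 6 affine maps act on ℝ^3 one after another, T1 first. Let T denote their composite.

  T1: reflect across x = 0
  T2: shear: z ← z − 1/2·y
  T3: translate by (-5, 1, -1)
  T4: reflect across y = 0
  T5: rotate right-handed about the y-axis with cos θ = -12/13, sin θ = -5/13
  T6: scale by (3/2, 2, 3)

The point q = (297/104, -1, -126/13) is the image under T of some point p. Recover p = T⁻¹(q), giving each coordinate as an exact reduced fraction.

T1 = [-1 0 0 0; 0 1 0 0; 0 0 1 0; 0 0 0 1]
T2·T1 = [-1 0 0 0; 0 1 0 0; 0 -1/2 1 0; 0 0 0 1]
T3·…·T1 = [-1 0 0 -5; 0 1 0 1; 0 -1/2 1 -1; 0 0 0 1]
T4·…·T1 = [-1 0 0 -5; 0 -1 0 -1; 0 -1/2 1 -1; 0 0 0 1]
T5·…·T1 = [12/13 5/26 -5/13 5; 0 -1 0 -1; -5/13 6/13 -12/13 -1; 0 0 0 1]
T6·…·T1 = [18/13 15/52 -15/26 15/2; 0 -2 0 -2; -15/13 18/13 -36/13 -3; 0 0 0 1]
det M = 9; M⁻¹ = [8/13 0 -5/39 -5; 0 -1/2 0 -1; -10/39 -1/4 -4/13 1/2; 0 0 0 1]
M⁻¹ · (297/104, -1, -126/13)ᵀ = (-2, -1/2, 3)ᵀ

p = (-2, -1/2, 3)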